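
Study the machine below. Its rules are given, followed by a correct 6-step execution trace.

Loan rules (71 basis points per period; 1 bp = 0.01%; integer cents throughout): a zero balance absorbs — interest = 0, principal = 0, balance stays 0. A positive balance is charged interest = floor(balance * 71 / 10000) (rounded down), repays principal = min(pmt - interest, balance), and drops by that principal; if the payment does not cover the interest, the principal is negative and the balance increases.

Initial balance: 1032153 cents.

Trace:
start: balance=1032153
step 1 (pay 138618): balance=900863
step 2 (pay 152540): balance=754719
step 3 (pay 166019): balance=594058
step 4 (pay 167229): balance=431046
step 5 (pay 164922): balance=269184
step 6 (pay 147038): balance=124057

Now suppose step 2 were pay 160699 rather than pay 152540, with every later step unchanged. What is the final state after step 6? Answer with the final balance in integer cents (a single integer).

115664

(re-executing from step 2 with the substitution; state before step 2: balance=900863)
step 2 (pay 160699): balance=746560
step 3 (pay 166019): balance=585841
step 4 (pay 167229): balance=422771
step 5 (pay 164922): balance=260850
step 6 (pay 147038): balance=115664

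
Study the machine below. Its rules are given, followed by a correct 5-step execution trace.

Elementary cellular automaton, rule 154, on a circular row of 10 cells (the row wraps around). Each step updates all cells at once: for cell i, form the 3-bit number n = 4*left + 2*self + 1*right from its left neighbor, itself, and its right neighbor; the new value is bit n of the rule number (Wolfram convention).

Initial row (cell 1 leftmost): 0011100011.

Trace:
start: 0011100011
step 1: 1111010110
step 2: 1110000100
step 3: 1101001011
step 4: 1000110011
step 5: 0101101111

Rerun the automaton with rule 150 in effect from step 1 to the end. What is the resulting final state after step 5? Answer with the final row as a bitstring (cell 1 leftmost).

(re-executing steps 1..5 under rule 150; state before step 1: 0011100011)
step 1: 1101010100
step 2: 0001010111
step 3: 1011010010
step 4: 1000011110
step 5: 1100101100

1100101100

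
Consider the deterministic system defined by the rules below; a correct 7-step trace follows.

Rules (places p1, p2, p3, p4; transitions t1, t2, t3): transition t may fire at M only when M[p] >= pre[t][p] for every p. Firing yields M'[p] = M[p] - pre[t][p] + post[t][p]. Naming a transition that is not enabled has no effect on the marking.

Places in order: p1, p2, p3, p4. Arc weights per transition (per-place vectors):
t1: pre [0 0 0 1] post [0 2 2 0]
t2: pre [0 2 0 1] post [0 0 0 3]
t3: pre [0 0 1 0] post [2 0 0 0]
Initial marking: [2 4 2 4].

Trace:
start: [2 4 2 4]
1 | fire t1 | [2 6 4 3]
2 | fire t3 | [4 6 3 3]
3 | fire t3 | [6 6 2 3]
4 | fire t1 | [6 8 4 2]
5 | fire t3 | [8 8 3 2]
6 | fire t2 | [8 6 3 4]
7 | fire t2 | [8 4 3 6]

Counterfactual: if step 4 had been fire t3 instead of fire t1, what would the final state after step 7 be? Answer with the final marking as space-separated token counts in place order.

(re-executing from step 4 with the substitution; state before step 4: [6 6 2 3])
4 | fire t3 | [8 6 1 3]
5 | fire t3 | [10 6 0 3]
6 | fire t2 | [10 4 0 5]
7 | fire t2 | [10 2 0 7]

10 2 0 7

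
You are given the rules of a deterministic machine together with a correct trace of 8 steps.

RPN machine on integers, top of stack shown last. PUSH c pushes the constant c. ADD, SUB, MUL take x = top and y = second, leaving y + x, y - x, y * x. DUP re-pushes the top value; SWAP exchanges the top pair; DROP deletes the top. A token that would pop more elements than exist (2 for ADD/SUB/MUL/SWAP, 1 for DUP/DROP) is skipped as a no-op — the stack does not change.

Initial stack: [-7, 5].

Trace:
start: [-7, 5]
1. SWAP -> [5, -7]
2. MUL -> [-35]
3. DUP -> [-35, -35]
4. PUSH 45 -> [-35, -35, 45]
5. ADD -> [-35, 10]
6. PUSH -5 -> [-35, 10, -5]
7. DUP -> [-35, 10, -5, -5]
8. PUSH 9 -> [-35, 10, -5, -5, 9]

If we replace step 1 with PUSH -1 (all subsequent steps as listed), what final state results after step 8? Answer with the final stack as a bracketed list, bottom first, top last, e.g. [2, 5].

[-7, -5, 40, -5, -5, 9]

(re-executing from step 1 with the substitution; state before step 1: [-7, 5])
1. PUSH -1 -> [-7, 5, -1]
2. MUL -> [-7, -5]
3. DUP -> [-7, -5, -5]
4. PUSH 45 -> [-7, -5, -5, 45]
5. ADD -> [-7, -5, 40]
6. PUSH -5 -> [-7, -5, 40, -5]
7. DUP -> [-7, -5, 40, -5, -5]
8. PUSH 9 -> [-7, -5, 40, -5, -5, 9]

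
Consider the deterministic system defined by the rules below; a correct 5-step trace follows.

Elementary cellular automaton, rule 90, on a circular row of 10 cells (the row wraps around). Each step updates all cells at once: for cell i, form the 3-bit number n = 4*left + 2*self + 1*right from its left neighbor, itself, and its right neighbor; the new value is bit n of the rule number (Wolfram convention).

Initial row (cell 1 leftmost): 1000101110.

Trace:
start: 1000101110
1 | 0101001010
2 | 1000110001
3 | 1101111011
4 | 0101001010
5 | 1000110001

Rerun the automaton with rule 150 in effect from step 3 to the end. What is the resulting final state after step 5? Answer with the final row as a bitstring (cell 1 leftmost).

(re-executing steps 3..5 under rule 150; state before step 3: 1000110001)
3 | 0101001010
4 | 1101111011
5 | 1000110001

1000110001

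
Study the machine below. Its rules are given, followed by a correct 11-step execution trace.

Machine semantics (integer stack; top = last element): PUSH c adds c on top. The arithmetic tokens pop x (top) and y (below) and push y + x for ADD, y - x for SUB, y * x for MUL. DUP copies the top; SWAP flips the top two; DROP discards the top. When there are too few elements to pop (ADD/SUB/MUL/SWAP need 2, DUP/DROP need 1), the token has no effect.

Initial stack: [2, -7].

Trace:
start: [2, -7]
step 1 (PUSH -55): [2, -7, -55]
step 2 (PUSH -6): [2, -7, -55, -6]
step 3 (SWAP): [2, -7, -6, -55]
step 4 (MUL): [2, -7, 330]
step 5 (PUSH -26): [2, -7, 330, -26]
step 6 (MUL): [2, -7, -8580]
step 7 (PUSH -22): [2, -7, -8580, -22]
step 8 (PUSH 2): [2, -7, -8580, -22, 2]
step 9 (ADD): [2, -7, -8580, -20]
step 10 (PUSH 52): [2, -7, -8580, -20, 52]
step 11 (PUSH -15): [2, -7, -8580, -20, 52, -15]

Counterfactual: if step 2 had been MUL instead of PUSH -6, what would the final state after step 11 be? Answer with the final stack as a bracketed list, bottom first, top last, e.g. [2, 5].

[-20020, -20, 52, -15]

(re-executing from step 2 with the substitution; state before step 2: [2, -7, -55])
step 2 (MUL): [2, 385]
step 3 (SWAP): [385, 2]
step 4 (MUL): [770]
step 5 (PUSH -26): [770, -26]
step 6 (MUL): [-20020]
step 7 (PUSH -22): [-20020, -22]
step 8 (PUSH 2): [-20020, -22, 2]
step 9 (ADD): [-20020, -20]
step 10 (PUSH 52): [-20020, -20, 52]
step 11 (PUSH -15): [-20020, -20, 52, -15]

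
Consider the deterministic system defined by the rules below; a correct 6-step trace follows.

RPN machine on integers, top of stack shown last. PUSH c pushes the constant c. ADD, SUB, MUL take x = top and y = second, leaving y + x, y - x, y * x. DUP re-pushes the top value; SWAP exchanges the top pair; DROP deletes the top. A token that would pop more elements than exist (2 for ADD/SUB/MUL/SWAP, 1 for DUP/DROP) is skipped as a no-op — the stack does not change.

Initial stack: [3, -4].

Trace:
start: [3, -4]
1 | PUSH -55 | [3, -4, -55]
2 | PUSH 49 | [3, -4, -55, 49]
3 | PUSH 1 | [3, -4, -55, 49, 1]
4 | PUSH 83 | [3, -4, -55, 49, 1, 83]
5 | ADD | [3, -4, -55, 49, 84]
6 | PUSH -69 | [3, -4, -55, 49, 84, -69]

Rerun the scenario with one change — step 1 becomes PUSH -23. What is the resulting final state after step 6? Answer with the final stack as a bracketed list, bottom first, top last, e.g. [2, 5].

[3, -4, -23, 49, 84, -69]

(re-executing from step 1 with the substitution; state before step 1: [3, -4])
1 | PUSH -23 | [3, -4, -23]
2 | PUSH 49 | [3, -4, -23, 49]
3 | PUSH 1 | [3, -4, -23, 49, 1]
4 | PUSH 83 | [3, -4, -23, 49, 1, 83]
5 | ADD | [3, -4, -23, 49, 84]
6 | PUSH -69 | [3, -4, -23, 49, 84, -69]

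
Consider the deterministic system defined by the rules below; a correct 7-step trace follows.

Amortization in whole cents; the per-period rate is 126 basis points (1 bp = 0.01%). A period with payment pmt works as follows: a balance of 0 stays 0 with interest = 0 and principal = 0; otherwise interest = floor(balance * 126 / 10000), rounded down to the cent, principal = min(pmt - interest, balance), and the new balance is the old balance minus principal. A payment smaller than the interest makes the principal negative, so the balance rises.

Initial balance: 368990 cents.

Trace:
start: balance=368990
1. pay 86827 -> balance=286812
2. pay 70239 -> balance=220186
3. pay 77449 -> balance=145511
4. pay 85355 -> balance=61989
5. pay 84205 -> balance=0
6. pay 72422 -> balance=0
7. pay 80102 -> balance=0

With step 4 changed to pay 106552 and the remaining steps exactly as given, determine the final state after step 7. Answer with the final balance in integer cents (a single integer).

0

(re-executing from step 4 with the substitution; state before step 4: balance=145511)
4. pay 106552 -> balance=40792
5. pay 84205 -> balance=0
6. pay 72422 -> balance=0
7. pay 80102 -> balance=0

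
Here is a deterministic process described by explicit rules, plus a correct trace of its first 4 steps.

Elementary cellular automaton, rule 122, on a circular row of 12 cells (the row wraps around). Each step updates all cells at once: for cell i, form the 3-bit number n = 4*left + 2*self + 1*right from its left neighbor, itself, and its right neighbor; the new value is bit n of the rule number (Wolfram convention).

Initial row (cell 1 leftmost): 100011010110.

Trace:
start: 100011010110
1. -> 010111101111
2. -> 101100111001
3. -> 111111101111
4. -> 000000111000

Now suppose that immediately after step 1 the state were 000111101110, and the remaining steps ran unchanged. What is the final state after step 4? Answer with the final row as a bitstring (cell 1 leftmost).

state after step 1 := 000111101110
2. -> 001100111011
3. -> 111111101111
4. -> 000000111000

000000111000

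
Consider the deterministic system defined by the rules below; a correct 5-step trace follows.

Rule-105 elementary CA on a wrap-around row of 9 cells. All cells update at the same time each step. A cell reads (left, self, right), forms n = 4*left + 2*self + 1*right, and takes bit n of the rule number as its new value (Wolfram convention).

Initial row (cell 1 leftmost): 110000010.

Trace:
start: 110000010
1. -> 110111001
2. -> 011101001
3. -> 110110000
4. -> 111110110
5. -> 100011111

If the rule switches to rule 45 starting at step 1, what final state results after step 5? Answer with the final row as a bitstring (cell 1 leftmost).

(re-executing steps 1..5 under rule 45; state before step 1: 110000010)
1. -> 100111011
2. -> 000100110
3. -> 110100100
4. -> 101100100
5. -> 111000100

111000100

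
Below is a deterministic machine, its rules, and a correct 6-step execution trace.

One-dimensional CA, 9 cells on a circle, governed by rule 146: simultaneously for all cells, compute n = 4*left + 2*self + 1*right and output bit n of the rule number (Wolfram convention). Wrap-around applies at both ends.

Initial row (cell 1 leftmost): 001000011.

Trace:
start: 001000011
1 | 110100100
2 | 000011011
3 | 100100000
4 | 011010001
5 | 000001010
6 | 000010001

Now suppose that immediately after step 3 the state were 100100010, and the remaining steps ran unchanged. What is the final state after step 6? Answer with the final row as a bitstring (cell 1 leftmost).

010000100

state after step 3 := 100100010
4 | 011010100
5 | 100000010
6 | 010000100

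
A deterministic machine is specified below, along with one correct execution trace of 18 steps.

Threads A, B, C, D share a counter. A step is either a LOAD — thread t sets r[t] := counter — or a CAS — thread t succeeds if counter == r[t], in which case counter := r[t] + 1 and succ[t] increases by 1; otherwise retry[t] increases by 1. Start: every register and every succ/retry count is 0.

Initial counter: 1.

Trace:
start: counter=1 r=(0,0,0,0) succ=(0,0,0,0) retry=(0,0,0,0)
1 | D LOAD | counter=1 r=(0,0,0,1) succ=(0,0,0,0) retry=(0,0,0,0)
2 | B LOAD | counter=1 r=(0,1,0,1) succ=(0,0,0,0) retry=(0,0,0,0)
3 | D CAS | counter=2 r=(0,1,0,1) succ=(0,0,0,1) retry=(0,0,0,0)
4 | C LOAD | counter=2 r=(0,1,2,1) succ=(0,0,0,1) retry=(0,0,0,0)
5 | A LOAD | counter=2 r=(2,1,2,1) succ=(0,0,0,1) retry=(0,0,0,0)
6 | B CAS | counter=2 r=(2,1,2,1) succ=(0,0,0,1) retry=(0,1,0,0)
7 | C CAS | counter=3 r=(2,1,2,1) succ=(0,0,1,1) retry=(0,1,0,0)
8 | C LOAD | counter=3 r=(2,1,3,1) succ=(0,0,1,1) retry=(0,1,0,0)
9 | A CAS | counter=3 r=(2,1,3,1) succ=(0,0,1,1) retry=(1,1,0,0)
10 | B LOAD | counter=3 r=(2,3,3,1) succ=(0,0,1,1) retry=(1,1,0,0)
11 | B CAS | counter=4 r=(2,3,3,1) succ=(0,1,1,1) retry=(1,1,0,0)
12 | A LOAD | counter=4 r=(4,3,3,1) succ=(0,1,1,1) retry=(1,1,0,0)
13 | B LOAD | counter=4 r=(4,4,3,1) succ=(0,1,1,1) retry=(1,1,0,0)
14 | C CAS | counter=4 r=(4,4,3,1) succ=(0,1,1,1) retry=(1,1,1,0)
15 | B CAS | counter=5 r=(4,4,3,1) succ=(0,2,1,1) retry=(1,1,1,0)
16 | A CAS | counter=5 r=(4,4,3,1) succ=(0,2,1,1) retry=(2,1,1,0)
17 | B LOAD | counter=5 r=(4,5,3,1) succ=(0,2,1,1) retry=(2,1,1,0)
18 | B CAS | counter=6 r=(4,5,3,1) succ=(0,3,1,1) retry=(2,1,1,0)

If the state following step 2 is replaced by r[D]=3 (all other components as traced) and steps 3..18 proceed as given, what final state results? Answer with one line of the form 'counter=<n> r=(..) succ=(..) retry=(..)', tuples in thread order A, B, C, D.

state after step 2 := counter=1 r=(0,1,0,3) succ=(0,0,0,0) retry=(0,0,0,0)
3 | D CAS | counter=1 r=(0,1,0,3) succ=(0,0,0,0) retry=(0,0,0,1)
4 | C LOAD | counter=1 r=(0,1,1,3) succ=(0,0,0,0) retry=(0,0,0,1)
5 | A LOAD | counter=1 r=(1,1,1,3) succ=(0,0,0,0) retry=(0,0,0,1)
6 | B CAS | counter=2 r=(1,1,1,3) succ=(0,1,0,0) retry=(0,0,0,1)
7 | C CAS | counter=2 r=(1,1,1,3) succ=(0,1,0,0) retry=(0,0,1,1)
8 | C LOAD | counter=2 r=(1,1,2,3) succ=(0,1,0,0) retry=(0,0,1,1)
9 | A CAS | counter=2 r=(1,1,2,3) succ=(0,1,0,0) retry=(1,0,1,1)
10 | B LOAD | counter=2 r=(1,2,2,3) succ=(0,1,0,0) retry=(1,0,1,1)
11 | B CAS | counter=3 r=(1,2,2,3) succ=(0,2,0,0) retry=(1,0,1,1)
12 | A LOAD | counter=3 r=(3,2,2,3) succ=(0,2,0,0) retry=(1,0,1,1)
13 | B LOAD | counter=3 r=(3,3,2,3) succ=(0,2,0,0) retry=(1,0,1,1)
14 | C CAS | counter=3 r=(3,3,2,3) succ=(0,2,0,0) retry=(1,0,2,1)
15 | B CAS | counter=4 r=(3,3,2,3) succ=(0,3,0,0) retry=(1,0,2,1)
16 | A CAS | counter=4 r=(3,3,2,3) succ=(0,3,0,0) retry=(2,0,2,1)
17 | B LOAD | counter=4 r=(3,4,2,3) succ=(0,3,0,0) retry=(2,0,2,1)
18 | B CAS | counter=5 r=(3,4,2,3) succ=(0,4,0,0) retry=(2,0,2,1)

counter=5 r=(3,4,2,3) succ=(0,4,0,0) retry=(2,0,2,1)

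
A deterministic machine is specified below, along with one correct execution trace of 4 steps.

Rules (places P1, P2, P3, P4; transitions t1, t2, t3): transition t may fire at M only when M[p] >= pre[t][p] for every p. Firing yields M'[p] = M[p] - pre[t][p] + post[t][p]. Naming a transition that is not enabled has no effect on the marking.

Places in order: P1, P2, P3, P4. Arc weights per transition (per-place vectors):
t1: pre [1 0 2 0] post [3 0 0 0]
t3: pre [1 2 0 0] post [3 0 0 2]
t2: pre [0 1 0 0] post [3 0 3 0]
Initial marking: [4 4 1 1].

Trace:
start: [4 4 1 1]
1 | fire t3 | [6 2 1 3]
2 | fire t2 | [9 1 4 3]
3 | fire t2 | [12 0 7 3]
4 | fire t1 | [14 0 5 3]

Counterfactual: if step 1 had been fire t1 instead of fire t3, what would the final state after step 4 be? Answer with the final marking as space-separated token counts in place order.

(re-executing from step 1 with the substitution; state before step 1: [4 4 1 1])
1 | fire t1 | [4 4 1 1]
2 | fire t2 | [7 3 4 1]
3 | fire t2 | [10 2 7 1]
4 | fire t1 | [12 2 5 1]

12 2 5 1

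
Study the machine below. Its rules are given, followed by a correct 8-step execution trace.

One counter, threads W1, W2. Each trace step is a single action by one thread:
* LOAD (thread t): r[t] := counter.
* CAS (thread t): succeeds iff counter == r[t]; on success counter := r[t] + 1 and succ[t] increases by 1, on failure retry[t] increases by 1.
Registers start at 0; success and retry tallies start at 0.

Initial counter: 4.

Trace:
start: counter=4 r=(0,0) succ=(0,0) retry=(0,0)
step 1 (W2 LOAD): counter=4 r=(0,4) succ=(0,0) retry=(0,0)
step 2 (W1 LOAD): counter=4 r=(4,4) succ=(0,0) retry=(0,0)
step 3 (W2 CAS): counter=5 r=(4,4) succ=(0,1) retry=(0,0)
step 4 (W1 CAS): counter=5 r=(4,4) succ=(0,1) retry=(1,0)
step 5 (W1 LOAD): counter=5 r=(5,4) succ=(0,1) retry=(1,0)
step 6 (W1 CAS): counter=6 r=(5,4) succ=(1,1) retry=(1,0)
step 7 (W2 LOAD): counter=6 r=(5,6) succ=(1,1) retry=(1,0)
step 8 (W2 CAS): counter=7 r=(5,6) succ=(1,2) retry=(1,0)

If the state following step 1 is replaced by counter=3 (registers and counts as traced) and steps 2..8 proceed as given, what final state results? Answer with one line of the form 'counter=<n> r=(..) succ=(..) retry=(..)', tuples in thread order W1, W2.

counter=6 r=(4,5) succ=(2,1) retry=(0,1)

state after step 1 := counter=3 r=(0,4) succ=(0,0) retry=(0,0)
step 2 (W1 LOAD): counter=3 r=(3,4) succ=(0,0) retry=(0,0)
step 3 (W2 CAS): counter=3 r=(3,4) succ=(0,0) retry=(0,1)
step 4 (W1 CAS): counter=4 r=(3,4) succ=(1,0) retry=(0,1)
step 5 (W1 LOAD): counter=4 r=(4,4) succ=(1,0) retry=(0,1)
step 6 (W1 CAS): counter=5 r=(4,4) succ=(2,0) retry=(0,1)
step 7 (W2 LOAD): counter=5 r=(4,5) succ=(2,0) retry=(0,1)
step 8 (W2 CAS): counter=6 r=(4,5) succ=(2,1) retry=(0,1)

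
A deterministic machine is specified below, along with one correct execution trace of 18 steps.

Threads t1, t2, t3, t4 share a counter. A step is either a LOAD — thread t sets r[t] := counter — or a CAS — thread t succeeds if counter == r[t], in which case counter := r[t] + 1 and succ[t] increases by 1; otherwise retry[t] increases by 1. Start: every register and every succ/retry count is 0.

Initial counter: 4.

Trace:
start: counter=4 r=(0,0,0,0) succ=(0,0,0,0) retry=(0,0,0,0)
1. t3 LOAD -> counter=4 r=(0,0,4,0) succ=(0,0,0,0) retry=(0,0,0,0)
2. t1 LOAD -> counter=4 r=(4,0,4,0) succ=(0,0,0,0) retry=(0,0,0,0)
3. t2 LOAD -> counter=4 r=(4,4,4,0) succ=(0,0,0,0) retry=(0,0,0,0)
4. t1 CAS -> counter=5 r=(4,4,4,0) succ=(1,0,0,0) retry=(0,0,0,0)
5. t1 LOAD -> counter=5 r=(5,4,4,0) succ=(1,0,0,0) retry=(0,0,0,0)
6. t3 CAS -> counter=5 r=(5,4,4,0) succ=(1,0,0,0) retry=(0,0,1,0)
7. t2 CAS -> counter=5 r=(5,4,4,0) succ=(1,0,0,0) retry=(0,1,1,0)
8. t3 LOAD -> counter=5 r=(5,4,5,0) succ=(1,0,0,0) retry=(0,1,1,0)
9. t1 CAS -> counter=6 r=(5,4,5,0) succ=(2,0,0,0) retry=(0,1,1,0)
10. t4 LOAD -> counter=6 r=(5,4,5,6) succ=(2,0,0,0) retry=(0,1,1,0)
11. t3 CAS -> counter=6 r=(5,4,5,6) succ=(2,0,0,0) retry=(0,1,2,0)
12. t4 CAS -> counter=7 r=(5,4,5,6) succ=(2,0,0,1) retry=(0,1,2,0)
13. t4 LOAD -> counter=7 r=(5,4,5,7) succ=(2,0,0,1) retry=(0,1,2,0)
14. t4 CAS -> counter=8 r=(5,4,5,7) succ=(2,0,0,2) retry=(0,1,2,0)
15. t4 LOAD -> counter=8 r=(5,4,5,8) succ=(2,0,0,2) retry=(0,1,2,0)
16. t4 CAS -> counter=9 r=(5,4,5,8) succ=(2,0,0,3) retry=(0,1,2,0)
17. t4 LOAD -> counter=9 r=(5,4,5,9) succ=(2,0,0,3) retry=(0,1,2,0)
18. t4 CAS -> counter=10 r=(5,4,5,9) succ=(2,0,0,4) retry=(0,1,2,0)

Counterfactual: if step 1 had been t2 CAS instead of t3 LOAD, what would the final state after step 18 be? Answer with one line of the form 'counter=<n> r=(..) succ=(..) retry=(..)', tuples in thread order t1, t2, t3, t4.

(re-executing from step 1 with the substitution; state before step 1: counter=4 r=(0,0,0,0) succ=(0,0,0,0) retry=(0,0,0,0))
1. t2 CAS -> counter=4 r=(0,0,0,0) succ=(0,0,0,0) retry=(0,1,0,0)
2. t1 LOAD -> counter=4 r=(4,0,0,0) succ=(0,0,0,0) retry=(0,1,0,0)
3. t2 LOAD -> counter=4 r=(4,4,0,0) succ=(0,0,0,0) retry=(0,1,0,0)
4. t1 CAS -> counter=5 r=(4,4,0,0) succ=(1,0,0,0) retry=(0,1,0,0)
5. t1 LOAD -> counter=5 r=(5,4,0,0) succ=(1,0,0,0) retry=(0,1,0,0)
6. t3 CAS -> counter=5 r=(5,4,0,0) succ=(1,0,0,0) retry=(0,1,1,0)
7. t2 CAS -> counter=5 r=(5,4,0,0) succ=(1,0,0,0) retry=(0,2,1,0)
8. t3 LOAD -> counter=5 r=(5,4,5,0) succ=(1,0,0,0) retry=(0,2,1,0)
9. t1 CAS -> counter=6 r=(5,4,5,0) succ=(2,0,0,0) retry=(0,2,1,0)
10. t4 LOAD -> counter=6 r=(5,4,5,6) succ=(2,0,0,0) retry=(0,2,1,0)
11. t3 CAS -> counter=6 r=(5,4,5,6) succ=(2,0,0,0) retry=(0,2,2,0)
12. t4 CAS -> counter=7 r=(5,4,5,6) succ=(2,0,0,1) retry=(0,2,2,0)
13. t4 LOAD -> counter=7 r=(5,4,5,7) succ=(2,0,0,1) retry=(0,2,2,0)
14. t4 CAS -> counter=8 r=(5,4,5,7) succ=(2,0,0,2) retry=(0,2,2,0)
15. t4 LOAD -> counter=8 r=(5,4,5,8) succ=(2,0,0,2) retry=(0,2,2,0)
16. t4 CAS -> counter=9 r=(5,4,5,8) succ=(2,0,0,3) retry=(0,2,2,0)
17. t4 LOAD -> counter=9 r=(5,4,5,9) succ=(2,0,0,3) retry=(0,2,2,0)
18. t4 CAS -> counter=10 r=(5,4,5,9) succ=(2,0,0,4) retry=(0,2,2,0)

counter=10 r=(5,4,5,9) succ=(2,0,0,4) retry=(0,2,2,0)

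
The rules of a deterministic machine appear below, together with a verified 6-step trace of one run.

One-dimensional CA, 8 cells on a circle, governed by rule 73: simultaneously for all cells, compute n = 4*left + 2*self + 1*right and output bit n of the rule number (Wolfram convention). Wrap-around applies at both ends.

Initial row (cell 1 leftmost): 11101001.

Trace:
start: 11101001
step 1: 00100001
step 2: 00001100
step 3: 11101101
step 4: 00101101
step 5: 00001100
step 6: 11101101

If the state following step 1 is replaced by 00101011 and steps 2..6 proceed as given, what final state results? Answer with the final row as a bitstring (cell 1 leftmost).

01111011

state after step 1 := 00101011
step 2: 00000011
step 3: 01111011
step 4: 01001011
step 5: 00000011
step 6: 01111011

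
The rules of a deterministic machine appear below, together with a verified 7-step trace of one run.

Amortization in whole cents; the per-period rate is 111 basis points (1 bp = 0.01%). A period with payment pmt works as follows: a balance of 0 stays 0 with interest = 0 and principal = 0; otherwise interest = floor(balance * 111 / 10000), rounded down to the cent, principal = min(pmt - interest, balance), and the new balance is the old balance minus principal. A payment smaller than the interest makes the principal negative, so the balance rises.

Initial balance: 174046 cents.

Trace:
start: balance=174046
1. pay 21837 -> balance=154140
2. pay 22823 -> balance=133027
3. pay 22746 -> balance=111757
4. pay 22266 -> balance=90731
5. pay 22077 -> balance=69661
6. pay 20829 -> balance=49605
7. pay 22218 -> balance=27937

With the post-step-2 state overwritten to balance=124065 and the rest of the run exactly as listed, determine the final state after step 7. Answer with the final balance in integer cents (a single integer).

18466

state after step 2 := balance=124065
3. pay 22746 -> balance=102696
4. pay 22266 -> balance=81569
5. pay 22077 -> balance=60397
6. pay 20829 -> balance=40238
7. pay 22218 -> balance=18466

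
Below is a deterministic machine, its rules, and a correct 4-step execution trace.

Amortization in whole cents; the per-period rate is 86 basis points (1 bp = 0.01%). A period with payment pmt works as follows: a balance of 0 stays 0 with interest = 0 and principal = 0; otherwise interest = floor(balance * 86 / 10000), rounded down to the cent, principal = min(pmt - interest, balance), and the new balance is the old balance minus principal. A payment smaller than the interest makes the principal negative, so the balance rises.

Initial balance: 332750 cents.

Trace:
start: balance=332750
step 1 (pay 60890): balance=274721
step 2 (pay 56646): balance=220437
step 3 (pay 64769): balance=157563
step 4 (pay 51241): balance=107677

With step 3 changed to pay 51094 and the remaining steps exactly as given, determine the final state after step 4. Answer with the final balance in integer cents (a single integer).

121469

(re-executing from step 3 with the substitution; state before step 3: balance=220437)
step 3 (pay 51094): balance=171238
step 4 (pay 51241): balance=121469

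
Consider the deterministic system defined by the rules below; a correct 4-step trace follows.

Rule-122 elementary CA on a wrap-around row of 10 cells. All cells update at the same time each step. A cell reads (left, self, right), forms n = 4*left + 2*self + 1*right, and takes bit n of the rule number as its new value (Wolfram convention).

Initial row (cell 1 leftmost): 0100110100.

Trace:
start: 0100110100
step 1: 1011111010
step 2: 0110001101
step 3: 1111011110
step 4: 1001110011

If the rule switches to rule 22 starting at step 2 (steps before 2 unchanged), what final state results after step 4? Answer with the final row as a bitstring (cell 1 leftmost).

0010001000

(re-executing steps 2..4 under rule 22; state before step 2: 1011111010)
step 2: 1000000010
step 3: 1100000110
step 4: 0010001000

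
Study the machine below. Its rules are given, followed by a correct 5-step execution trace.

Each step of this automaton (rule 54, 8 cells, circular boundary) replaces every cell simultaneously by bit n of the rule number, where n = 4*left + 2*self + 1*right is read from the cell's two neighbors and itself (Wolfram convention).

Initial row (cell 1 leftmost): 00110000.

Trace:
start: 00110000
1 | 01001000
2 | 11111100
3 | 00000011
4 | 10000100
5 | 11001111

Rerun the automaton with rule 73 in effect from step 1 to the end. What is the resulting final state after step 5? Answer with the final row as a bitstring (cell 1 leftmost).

(re-executing steps 1..5 under rule 73; state before step 1: 00110000)
1 | 10110111
2 | 10110100
3 | 00110000
4 | 10110111
5 | 10110100

10110100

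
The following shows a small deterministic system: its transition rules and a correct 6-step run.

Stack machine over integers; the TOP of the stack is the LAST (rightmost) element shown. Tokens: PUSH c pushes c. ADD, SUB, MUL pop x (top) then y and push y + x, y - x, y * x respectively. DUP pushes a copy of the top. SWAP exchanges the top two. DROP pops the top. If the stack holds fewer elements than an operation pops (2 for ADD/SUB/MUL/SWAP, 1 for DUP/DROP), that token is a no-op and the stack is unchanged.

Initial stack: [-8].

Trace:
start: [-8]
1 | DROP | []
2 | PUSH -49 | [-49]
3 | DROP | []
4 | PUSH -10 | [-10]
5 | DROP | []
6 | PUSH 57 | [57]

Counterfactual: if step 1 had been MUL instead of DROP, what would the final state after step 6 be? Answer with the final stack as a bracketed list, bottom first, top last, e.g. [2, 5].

[-8, 57]

(re-executing from step 1 with the substitution; state before step 1: [-8])
1 | MUL | [-8]
2 | PUSH -49 | [-8, -49]
3 | DROP | [-8]
4 | PUSH -10 | [-8, -10]
5 | DROP | [-8]
6 | PUSH 57 | [-8, 57]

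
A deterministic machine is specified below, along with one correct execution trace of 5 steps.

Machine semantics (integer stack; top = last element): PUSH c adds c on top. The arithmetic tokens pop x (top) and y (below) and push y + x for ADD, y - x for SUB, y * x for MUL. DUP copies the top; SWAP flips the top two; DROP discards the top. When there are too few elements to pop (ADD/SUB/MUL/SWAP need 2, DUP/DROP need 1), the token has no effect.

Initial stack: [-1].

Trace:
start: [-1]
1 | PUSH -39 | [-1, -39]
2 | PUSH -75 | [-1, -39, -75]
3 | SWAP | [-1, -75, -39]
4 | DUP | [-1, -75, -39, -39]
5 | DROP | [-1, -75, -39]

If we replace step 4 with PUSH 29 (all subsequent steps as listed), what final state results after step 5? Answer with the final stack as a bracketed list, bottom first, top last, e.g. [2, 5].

(re-executing from step 4 with the substitution; state before step 4: [-1, -75, -39])
4 | PUSH 29 | [-1, -75, -39, 29]
5 | DROP | [-1, -75, -39]

[-1, -75, -39]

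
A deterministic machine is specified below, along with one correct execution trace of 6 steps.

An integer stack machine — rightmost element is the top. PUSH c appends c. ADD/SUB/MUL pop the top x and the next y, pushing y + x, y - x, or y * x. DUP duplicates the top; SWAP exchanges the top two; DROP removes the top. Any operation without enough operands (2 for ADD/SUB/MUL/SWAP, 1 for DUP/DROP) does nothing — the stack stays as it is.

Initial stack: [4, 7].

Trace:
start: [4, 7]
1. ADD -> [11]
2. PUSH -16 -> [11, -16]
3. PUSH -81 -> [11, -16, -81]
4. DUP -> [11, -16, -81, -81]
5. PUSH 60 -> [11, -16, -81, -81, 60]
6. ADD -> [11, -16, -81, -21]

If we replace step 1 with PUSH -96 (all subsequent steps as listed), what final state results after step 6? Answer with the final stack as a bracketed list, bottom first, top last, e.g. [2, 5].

(re-executing from step 1 with the substitution; state before step 1: [4, 7])
1. PUSH -96 -> [4, 7, -96]
2. PUSH -16 -> [4, 7, -96, -16]
3. PUSH -81 -> [4, 7, -96, -16, -81]
4. DUP -> [4, 7, -96, -16, -81, -81]
5. PUSH 60 -> [4, 7, -96, -16, -81, -81, 60]
6. ADD -> [4, 7, -96, -16, -81, -21]

[4, 7, -96, -16, -81, -21]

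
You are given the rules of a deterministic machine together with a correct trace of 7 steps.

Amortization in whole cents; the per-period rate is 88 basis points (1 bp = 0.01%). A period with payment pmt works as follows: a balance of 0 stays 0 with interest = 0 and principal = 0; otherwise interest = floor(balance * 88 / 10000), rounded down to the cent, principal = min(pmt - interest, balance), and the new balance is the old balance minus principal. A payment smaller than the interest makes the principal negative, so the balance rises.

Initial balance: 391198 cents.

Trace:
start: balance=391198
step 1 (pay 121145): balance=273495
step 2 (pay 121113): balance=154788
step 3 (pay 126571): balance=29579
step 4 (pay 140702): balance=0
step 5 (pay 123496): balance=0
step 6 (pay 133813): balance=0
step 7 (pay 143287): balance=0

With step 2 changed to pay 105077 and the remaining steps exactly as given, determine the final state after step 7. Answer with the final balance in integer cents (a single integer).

0

(re-executing from step 2 with the substitution; state before step 2: balance=273495)
step 2 (pay 105077): balance=170824
step 3 (pay 126571): balance=45756
step 4 (pay 140702): balance=0
step 5 (pay 123496): balance=0
step 6 (pay 133813): balance=0
step 7 (pay 143287): balance=0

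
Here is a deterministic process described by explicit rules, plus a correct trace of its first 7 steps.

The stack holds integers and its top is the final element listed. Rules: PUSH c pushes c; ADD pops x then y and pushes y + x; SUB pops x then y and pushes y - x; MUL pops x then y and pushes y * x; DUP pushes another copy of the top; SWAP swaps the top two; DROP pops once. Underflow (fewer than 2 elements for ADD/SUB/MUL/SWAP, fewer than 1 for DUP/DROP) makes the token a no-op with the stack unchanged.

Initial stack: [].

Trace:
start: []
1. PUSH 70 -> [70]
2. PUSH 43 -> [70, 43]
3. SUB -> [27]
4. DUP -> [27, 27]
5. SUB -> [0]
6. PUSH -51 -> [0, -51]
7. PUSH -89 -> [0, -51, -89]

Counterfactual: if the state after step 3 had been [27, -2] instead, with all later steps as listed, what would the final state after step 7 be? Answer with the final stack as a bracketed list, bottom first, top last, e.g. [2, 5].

[27, 0, -51, -89]

state after step 3 := [27, -2]
4. DUP -> [27, -2, -2]
5. SUB -> [27, 0]
6. PUSH -51 -> [27, 0, -51]
7. PUSH -89 -> [27, 0, -51, -89]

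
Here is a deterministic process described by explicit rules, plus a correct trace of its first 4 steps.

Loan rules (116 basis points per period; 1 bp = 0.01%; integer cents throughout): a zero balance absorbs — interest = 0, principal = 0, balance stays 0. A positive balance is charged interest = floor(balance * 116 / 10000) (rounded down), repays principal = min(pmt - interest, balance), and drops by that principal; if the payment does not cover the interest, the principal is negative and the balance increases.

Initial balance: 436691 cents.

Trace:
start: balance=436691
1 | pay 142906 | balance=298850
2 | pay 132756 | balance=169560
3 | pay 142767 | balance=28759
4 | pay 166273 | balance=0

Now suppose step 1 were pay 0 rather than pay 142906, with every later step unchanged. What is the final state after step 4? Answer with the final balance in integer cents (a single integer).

(re-executing from step 1 with the substitution; state before step 1: balance=436691)
1 | pay 0 | balance=441756
2 | pay 132756 | balance=314124
3 | pay 142767 | balance=175000
4 | pay 166273 | balance=10757

10757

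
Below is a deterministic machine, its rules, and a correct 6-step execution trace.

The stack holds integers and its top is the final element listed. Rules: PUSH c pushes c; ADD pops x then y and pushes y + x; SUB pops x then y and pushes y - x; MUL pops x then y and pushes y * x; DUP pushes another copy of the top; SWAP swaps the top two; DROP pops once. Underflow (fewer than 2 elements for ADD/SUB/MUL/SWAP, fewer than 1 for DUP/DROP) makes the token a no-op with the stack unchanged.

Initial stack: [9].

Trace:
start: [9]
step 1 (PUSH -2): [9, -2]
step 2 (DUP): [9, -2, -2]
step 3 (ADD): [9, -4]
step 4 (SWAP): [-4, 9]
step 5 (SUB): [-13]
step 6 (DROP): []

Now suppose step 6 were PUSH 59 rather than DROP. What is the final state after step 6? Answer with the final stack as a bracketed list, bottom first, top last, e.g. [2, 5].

[-13, 59]

(re-executing from step 6 with the substitution; state before step 6: [-13])
step 6 (PUSH 59): [-13, 59]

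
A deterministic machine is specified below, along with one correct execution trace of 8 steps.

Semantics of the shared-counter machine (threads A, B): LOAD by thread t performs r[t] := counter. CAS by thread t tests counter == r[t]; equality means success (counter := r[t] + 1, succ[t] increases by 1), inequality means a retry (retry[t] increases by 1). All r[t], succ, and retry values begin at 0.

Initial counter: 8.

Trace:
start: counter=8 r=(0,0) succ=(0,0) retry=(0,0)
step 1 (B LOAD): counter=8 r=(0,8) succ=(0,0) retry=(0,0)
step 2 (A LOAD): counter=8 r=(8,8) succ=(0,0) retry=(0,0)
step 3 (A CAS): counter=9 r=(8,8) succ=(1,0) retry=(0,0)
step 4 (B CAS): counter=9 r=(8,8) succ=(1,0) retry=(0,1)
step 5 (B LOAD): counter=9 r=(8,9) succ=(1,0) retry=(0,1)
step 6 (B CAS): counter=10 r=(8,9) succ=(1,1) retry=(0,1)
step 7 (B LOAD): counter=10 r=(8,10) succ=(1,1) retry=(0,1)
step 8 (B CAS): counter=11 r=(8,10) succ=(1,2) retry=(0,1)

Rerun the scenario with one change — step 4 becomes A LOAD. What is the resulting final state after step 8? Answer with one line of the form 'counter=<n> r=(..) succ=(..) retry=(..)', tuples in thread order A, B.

counter=11 r=(9,10) succ=(1,2) retry=(0,0)

(re-executing from step 4 with the substitution; state before step 4: counter=9 r=(8,8) succ=(1,0) retry=(0,0))
step 4 (A LOAD): counter=9 r=(9,8) succ=(1,0) retry=(0,0)
step 5 (B LOAD): counter=9 r=(9,9) succ=(1,0) retry=(0,0)
step 6 (B CAS): counter=10 r=(9,9) succ=(1,1) retry=(0,0)
step 7 (B LOAD): counter=10 r=(9,10) succ=(1,1) retry=(0,0)
step 8 (B CAS): counter=11 r=(9,10) succ=(1,2) retry=(0,0)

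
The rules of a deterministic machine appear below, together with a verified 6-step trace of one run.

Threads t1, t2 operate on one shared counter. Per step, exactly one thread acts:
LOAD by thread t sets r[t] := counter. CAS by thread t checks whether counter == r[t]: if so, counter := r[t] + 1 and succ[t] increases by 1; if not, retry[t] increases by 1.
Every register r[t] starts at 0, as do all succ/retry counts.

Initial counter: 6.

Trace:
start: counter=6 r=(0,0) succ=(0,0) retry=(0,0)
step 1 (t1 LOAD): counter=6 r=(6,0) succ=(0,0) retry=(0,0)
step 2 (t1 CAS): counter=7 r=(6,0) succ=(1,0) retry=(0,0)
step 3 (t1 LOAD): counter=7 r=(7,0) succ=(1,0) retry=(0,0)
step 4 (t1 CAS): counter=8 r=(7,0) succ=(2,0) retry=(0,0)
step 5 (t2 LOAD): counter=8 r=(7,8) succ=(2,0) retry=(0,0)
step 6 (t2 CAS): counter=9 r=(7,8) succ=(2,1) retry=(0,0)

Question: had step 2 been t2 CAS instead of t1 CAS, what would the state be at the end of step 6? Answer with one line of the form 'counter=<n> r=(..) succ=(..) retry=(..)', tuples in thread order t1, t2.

counter=8 r=(6,7) succ=(1,1) retry=(0,1)

(re-executing from step 2 with the substitution; state before step 2: counter=6 r=(6,0) succ=(0,0) retry=(0,0))
step 2 (t2 CAS): counter=6 r=(6,0) succ=(0,0) retry=(0,1)
step 3 (t1 LOAD): counter=6 r=(6,0) succ=(0,0) retry=(0,1)
step 4 (t1 CAS): counter=7 r=(6,0) succ=(1,0) retry=(0,1)
step 5 (t2 LOAD): counter=7 r=(6,7) succ=(1,0) retry=(0,1)
step 6 (t2 CAS): counter=8 r=(6,7) succ=(1,1) retry=(0,1)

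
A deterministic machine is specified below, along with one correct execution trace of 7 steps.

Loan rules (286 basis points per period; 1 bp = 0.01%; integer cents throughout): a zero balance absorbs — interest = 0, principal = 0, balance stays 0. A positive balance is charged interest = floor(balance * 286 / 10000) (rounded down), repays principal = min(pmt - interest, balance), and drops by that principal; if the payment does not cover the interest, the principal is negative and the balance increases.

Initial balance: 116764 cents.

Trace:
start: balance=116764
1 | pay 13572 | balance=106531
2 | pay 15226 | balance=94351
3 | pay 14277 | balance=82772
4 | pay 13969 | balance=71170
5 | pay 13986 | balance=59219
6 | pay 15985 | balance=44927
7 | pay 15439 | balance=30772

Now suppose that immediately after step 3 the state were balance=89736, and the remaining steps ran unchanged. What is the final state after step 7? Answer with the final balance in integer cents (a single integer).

state after step 3 := balance=89736
4 | pay 13969 | balance=78333
5 | pay 13986 | balance=66587
6 | pay 15985 | balance=52506
7 | pay 15439 | balance=38568

38568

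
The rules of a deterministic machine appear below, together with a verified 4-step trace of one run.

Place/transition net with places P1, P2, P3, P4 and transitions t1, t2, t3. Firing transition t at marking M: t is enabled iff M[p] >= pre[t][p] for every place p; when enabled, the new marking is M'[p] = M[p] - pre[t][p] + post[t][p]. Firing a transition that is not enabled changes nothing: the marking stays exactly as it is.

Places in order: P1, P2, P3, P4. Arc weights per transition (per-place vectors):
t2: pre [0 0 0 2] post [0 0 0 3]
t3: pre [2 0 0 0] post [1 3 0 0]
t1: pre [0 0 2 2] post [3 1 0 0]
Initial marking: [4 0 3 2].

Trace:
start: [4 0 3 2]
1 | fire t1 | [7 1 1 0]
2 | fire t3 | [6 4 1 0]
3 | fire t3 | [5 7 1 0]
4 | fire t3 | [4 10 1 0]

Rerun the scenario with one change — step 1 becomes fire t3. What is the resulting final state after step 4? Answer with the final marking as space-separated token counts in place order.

(re-executing from step 1 with the substitution; state before step 1: [4 0 3 2])
1 | fire t3 | [3 3 3 2]
2 | fire t3 | [2 6 3 2]
3 | fire t3 | [1 9 3 2]
4 | fire t3 | [1 9 3 2]

1 9 3 2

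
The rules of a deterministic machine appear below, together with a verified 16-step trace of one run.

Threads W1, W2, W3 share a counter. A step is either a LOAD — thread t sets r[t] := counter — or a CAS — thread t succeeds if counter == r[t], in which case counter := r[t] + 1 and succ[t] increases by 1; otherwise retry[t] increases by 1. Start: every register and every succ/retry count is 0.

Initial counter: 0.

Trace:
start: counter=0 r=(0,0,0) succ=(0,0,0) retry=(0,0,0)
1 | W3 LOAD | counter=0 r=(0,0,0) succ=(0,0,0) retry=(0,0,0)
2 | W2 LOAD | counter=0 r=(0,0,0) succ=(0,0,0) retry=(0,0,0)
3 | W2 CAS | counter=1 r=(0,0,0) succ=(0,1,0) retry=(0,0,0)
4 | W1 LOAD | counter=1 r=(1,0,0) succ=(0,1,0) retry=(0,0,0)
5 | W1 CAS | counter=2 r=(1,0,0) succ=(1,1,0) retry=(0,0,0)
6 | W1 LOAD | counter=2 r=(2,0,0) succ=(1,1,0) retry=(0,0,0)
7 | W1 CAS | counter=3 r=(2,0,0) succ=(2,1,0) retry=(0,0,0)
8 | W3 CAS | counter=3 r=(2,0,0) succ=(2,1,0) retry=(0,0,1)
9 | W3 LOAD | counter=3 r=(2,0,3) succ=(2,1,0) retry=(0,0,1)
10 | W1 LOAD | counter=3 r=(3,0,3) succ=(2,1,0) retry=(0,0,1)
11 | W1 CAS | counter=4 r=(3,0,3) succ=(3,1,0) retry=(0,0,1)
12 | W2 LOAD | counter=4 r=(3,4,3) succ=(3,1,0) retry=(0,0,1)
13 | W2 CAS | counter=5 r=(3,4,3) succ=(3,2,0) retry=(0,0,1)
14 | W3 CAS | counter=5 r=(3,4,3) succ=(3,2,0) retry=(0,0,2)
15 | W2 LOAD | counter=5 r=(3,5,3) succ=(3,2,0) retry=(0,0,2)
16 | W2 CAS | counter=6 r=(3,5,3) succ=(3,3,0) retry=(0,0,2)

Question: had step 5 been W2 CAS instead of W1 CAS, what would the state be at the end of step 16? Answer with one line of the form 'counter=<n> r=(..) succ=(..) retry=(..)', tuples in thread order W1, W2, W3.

counter=5 r=(2,4,2) succ=(2,3,0) retry=(0,1,2)

(re-executing from step 5 with the substitution; state before step 5: counter=1 r=(1,0,0) succ=(0,1,0) retry=(0,0,0))
5 | W2 CAS | counter=1 r=(1,0,0) succ=(0,1,0) retry=(0,1,0)
6 | W1 LOAD | counter=1 r=(1,0,0) succ=(0,1,0) retry=(0,1,0)
7 | W1 CAS | counter=2 r=(1,0,0) succ=(1,1,0) retry=(0,1,0)
8 | W3 CAS | counter=2 r=(1,0,0) succ=(1,1,0) retry=(0,1,1)
9 | W3 LOAD | counter=2 r=(1,0,2) succ=(1,1,0) retry=(0,1,1)
10 | W1 LOAD | counter=2 r=(2,0,2) succ=(1,1,0) retry=(0,1,1)
11 | W1 CAS | counter=3 r=(2,0,2) succ=(2,1,0) retry=(0,1,1)
12 | W2 LOAD | counter=3 r=(2,3,2) succ=(2,1,0) retry=(0,1,1)
13 | W2 CAS | counter=4 r=(2,3,2) succ=(2,2,0) retry=(0,1,1)
14 | W3 CAS | counter=4 r=(2,3,2) succ=(2,2,0) retry=(0,1,2)
15 | W2 LOAD | counter=4 r=(2,4,2) succ=(2,2,0) retry=(0,1,2)
16 | W2 CAS | counter=5 r=(2,4,2) succ=(2,3,0) retry=(0,1,2)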